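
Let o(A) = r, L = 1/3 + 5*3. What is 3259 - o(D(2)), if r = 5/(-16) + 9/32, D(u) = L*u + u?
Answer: 104289/32 ≈ 3259.0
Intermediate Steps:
L = 46/3 (L = ⅓ + 15 = 46/3 ≈ 15.333)
D(u) = 49*u/3 (D(u) = 46*u/3 + u = 49*u/3)
r = -1/32 (r = 5*(-1/16) + 9*(1/32) = -5/16 + 9/32 = -1/32 ≈ -0.031250)
o(A) = -1/32
3259 - o(D(2)) = 3259 - 1*(-1/32) = 3259 + 1/32 = 104289/32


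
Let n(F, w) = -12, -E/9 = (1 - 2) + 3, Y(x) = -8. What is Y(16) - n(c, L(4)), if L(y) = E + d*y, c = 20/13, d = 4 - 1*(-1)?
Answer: 4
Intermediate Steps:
d = 5 (d = 4 + 1 = 5)
E = -18 (E = -9*((1 - 2) + 3) = -9*(-1 + 3) = -9*2 = -18)
c = 20/13 (c = 20*(1/13) = 20/13 ≈ 1.5385)
L(y) = -18 + 5*y
Y(16) - n(c, L(4)) = -8 - 1*(-12) = -8 + 12 = 4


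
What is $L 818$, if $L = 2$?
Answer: $1636$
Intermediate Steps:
$L 818 = 2 \cdot 818 = 1636$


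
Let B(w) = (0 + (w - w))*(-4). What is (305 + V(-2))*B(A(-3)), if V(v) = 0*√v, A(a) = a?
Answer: 0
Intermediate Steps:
V(v) = 0
B(w) = 0 (B(w) = (0 + 0)*(-4) = 0*(-4) = 0)
(305 + V(-2))*B(A(-3)) = (305 + 0)*0 = 305*0 = 0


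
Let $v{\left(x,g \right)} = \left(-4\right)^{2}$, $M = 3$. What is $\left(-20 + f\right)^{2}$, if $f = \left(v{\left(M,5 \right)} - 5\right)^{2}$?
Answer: $10201$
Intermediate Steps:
$v{\left(x,g \right)} = 16$
$f = 121$ ($f = \left(16 - 5\right)^{2} = 11^{2} = 121$)
$\left(-20 + f\right)^{2} = \left(-20 + 121\right)^{2} = 101^{2} = 10201$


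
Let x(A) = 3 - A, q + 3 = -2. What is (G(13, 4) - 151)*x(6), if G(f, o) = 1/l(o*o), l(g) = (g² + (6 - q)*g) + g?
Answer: 202941/448 ≈ 452.99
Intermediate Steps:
q = -5 (q = -3 - 2 = -5)
l(g) = g² + 12*g (l(g) = (g² + (6 - 1*(-5))*g) + g = (g² + (6 + 5)*g) + g = (g² + 11*g) + g = g² + 12*g)
G(f, o) = 1/(o²*(12 + o²)) (G(f, o) = 1/((o*o)*(12 + o*o)) = 1/(o²*(12 + o²)))
(G(13, 4) - 151)*x(6) = (1/(4²*(12 + 4²)) - 151)*(3 - 1*6) = (1/(16*(12 + 16)) - 151)*(3 - 6) = ((1/16)/28 - 151)*(-3) = ((1/16)*(1/28) - 151)*(-3) = (1/448 - 151)*(-3) = -67647/448*(-3) = 202941/448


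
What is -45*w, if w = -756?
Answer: 34020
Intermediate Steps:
-45*w = -45*(-756) = 34020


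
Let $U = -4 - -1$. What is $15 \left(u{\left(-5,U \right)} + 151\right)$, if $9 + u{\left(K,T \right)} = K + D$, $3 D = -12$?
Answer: $1995$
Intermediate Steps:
$U = -3$ ($U = -4 + 1 = -3$)
$D = -4$ ($D = \frac{1}{3} \left(-12\right) = -4$)
$u{\left(K,T \right)} = -13 + K$ ($u{\left(K,T \right)} = -9 + \left(K - 4\right) = -9 + \left(-4 + K\right) = -13 + K$)
$15 \left(u{\left(-5,U \right)} + 151\right) = 15 \left(\left(-13 - 5\right) + 151\right) = 15 \left(-18 + 151\right) = 15 \cdot 133 = 1995$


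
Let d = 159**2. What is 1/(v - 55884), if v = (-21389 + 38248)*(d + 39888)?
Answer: 1/1098628287 ≈ 9.1023e-10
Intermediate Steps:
d = 25281
v = 1098684171 (v = (-21389 + 38248)*(25281 + 39888) = 16859*65169 = 1098684171)
1/(v - 55884) = 1/(1098684171 - 55884) = 1/1098628287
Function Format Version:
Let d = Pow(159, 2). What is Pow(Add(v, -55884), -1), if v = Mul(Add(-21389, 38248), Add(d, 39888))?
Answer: Rational(1, 1098628287) ≈ 9.1023e-10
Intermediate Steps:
d = 25281
v = 1098684171 (v = Mul(Add(-21389, 38248), Add(25281, 39888)) = Mul(16859, 65169) = 1098684171)
Pow(Add(v, -55884), -1) = Pow(Add(1098684171, -55884), -1) = Pow(1098628287, -1) = Rational(1, 1098628287)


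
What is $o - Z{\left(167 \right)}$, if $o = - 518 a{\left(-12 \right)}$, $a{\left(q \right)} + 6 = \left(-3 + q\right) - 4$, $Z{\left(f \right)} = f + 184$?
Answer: $12599$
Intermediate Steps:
$Z{\left(f \right)} = 184 + f$
$a{\left(q \right)} = -13 + q$ ($a{\left(q \right)} = -6 + \left(\left(-3 + q\right) - 4\right) = -6 + \left(-7 + q\right) = -13 + q$)
$o = 12950$ ($o = - 518 \left(-13 - 12\right) = \left(-518\right) \left(-25\right) = 12950$)
$o - Z{\left(167 \right)} = 12950 - \left(184 + 167\right) = 12950 - 351 = 12599$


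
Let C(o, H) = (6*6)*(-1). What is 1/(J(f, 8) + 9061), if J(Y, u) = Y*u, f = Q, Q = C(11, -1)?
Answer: 1/8773 ≈ 0.00011399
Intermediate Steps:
C(o, H) = -36 (C(o, H) = 36*(-1) = -36)
Q = -36
f = -36
1/(J(f, 8) + 9061) = 1/(-36*8 + 9061) = 1/(-288 + 9061) = 1/8773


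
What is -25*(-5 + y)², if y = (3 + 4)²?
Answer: -48400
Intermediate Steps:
y = 49 (y = 7² = 49)
-25*(-5 + y)² = -25*(-5 + 49)² = -25*44² = -25*1936 = -48400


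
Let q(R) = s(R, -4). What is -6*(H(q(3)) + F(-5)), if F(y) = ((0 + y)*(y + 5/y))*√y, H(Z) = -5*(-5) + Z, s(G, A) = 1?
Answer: -156 - 180*I*√5 ≈ -156.0 - 402.49*I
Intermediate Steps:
q(R) = 1
H(Z) = 25 + Z
F(y) = y^(3/2)*(y + 5/y) (F(y) = (y*(y + 5/y))*√y = y^(3/2)*(y + 5/y))
-6*(H(q(3)) + F(-5)) = -6*((25 + 1) + √(-5)*(5 + (-5)²)) = -6*(26 + (I*√5)*(5 + 25)) = -6*(26 + (I*√5)*30) = -6*(26 + 30*I*√5) = -156 - 180*I*√5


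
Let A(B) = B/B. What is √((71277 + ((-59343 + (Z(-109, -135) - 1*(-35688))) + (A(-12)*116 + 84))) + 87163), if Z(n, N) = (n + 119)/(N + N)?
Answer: √10933782/9 ≈ 367.40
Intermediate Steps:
A(B) = 1
Z(n, N) = (119 + n)/(2*N) (Z(n, N) = (119 + n)/((2*N)) = (119 + n)*(1/(2*N)) = (119 + n)/(2*N))
√((71277 + ((-59343 + (Z(-109, -135) - 1*(-35688))) + (A(-12)*116 + 84))) + 87163) = √((71277 + ((-59343 + ((½)*(119 - 109)/(-135) - 1*(-35688))) + (1*116 + 84))) + 87163) = √((71277 + ((-59343 + ((½)*(-1/135)*10 + 35688)) + (116 + 84))) + 87163) = √((71277 + ((-59343 + (-1/27 + 35688)) + 200)) + 87163) = √((71277 + ((-59343 + 963575/27) + 200)) + 87163) = √((71277 + (-638686/27 + 200)) + 87163) = √((71277 - 633286/27) + 87163) = √(1291193/27 + 87163) = √(3644594/27) = √10933782/9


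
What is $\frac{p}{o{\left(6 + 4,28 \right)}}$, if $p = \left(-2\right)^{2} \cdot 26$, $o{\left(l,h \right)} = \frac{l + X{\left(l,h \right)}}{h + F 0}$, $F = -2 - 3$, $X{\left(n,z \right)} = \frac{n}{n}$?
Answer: $\frac{2912}{11} \approx 264.73$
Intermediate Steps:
$X{\left(n,z \right)} = 1$
$F = -5$
$o{\left(l,h \right)} = \frac{1 + l}{h}$ ($o{\left(l,h \right)} = \frac{l + 1}{h - 0} = \frac{1 + l}{h + 0} = \frac{1 + l}{h}$)
$p = 104$ ($p = 4 \cdot 26 = 104$)
$\frac{p}{o{\left(6 + 4,28 \right)}} = \frac{104}{\frac{1}{28} \left(1 + \left(6 + 4\right)\right)} = \frac{104}{\frac{1}{28} \left(1 + 10\right)} = \frac{104}{\frac{1}{28} \cdot 11} = \frac{104}{\frac{11}{28}} = 104 \cdot \frac{28}{11} = \frac{2912}{11}$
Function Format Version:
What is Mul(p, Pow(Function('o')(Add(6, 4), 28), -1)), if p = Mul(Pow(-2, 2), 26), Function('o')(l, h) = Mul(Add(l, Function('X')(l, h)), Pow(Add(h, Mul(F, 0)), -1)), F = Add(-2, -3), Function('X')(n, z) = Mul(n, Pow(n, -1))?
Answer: Rational(2912, 11) ≈ 264.73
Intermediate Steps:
Function('X')(n, z) = 1
F = -5
Function('o')(l, h) = Mul(Pow(h, -1), Add(1, l)) (Function('o')(l, h) = Mul(Add(l, 1), Pow(Add(h, Mul(-5, 0)), -1)) = Mul(Add(1, l), Pow(Add(h, 0), -1)) = Mul(Add(1, l), Pow(h, -1)) = Mul(Pow(h, -1), Add(1, l)))
p = 104 (p = Mul(4, 26) = 104)
Mul(p, Pow(Function('o')(Add(6, 4), 28), -1)) = Mul(104, Pow(Mul(Pow(28, -1), Add(1, Add(6, 4))), -1)) = Mul(104, Pow(Mul(Rational(1, 28), Add(1, 10)), -1)) = Mul(104, Pow(Mul(Rational(1, 28), 11), -1)) = Mul(104, Pow(Rational(11, 28), -1)) = Mul(104, Rational(28, 11)) = Rational(2912, 11)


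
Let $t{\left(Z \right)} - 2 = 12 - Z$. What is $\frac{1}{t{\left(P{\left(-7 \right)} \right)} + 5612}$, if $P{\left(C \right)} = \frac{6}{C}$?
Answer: $\frac{7}{39388} \approx 0.00017772$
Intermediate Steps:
$t{\left(Z \right)} = 14 - Z$ ($t{\left(Z \right)} = 2 - \left(-12 + Z\right) = 14 - Z$)
$\frac{1}{t{\left(P{\left(-7 \right)} \right)} + 5612} = \frac{1}{\left(14 - \frac{6}{-7}\right) + 5612} = \frac{1}{\left(14 - 6 \left(- \frac{1}{7}\right)\right) + 5612} = \frac{1}{\left(14 - - \frac{6}{7}\right) + 5612} = \frac{1}{\left(14 + \frac{6}{7}\right) + 5612} = \frac{1}{\frac{104}{7} + 5612} = \frac{1}{\frac{39388}{7}} = \frac{7}{39388}$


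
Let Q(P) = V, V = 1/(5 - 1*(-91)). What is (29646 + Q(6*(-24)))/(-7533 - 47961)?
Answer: -2846017/5327424 ≈ -0.53422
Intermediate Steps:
V = 1/96 (V = 1/(5 + 91) = 1/96 ≈ 0.010417)
Q(P) = 1/96
(29646 + Q(6*(-24)))/(-7533 - 47961) = (29646 + 1/96)/(-7533 - 47961) = (2846017/96)/(-55494) = (2846017/96)*(-1/55494) = -2846017/5327424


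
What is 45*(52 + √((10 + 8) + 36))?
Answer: 2340 + 135*√6 ≈ 2670.7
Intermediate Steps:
45*(52 + √((10 + 8) + 36)) = 45*(52 + √(18 + 36)) = 45*(52 + √54) = 45*(52 + 3*√6) = 2340 + 135*√6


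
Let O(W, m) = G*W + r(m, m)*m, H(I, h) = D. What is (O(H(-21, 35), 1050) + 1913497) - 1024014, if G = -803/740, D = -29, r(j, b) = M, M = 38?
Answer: 687766707/740 ≈ 9.2941e+5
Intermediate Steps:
r(j, b) = 38
G = -803/740 (G = -803*1/740 = -803/740 ≈ -1.0851)
H(I, h) = -29
O(W, m) = 38*m - 803*W/740 (O(W, m) = -803*W/740 + 38*m = 38*m - 803*W/740)
(O(H(-21, 35), 1050) + 1913497) - 1024014 = ((38*1050 - 803/740*(-29)) + 1913497) - 1024014 = ((39900 + 23287/740) + 1913497) - 1024014 = (29549287/740 + 1913497) - 1024014 = 1445537067/740 - 1024014 = 687766707/740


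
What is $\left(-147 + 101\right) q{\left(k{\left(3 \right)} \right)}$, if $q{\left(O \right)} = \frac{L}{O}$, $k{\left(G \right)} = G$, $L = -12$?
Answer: $184$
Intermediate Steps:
$q{\left(O \right)} = - \frac{12}{O}$
$\left(-147 + 101\right) q{\left(k{\left(3 \right)} \right)} = \left(-147 + 101\right) \left(- \frac{12}{3}\right) = - 46 \left(\left(-12\right) \frac{1}{3}\right) = \left(-46\right) \left(-4\right) = 184$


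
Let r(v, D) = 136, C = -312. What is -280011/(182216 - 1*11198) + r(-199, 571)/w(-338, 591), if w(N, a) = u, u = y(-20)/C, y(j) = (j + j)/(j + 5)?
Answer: -907172809/57006 ≈ -15914.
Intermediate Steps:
y(j) = 2*j/(5 + j) (y(j) = (2*j)/(5 + j) = 2*j/(5 + j))
u = -1/117 (u = (2*(-20)/(5 - 20))/(-312) = (2*(-20)/(-15))*(-1/312) = (2*(-20)*(-1/15))*(-1/312) = (8/3)*(-1/312) = -1/117 ≈ -0.0085470)
w(N, a) = -1/117
-280011/(182216 - 1*11198) + r(-199, 571)/w(-338, 591) = -280011/(182216 - 1*11198) + 136/(-1/117) = -280011/(182216 - 11198) + 136*(-117) = -280011/171018 - 15912 = -280011*1/171018 - 15912 = -93337/57006 - 15912 = -907172809/57006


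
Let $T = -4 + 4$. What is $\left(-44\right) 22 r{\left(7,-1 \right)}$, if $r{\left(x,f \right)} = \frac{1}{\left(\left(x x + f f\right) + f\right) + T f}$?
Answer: $- \frac{968}{49} \approx -19.755$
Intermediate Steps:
$T = 0$
$r{\left(x,f \right)} = \frac{1}{f + f^{2} + x^{2}}$ ($r{\left(x,f \right)} = \frac{1}{\left(\left(x x + f f\right) + f\right) + 0 f} = \frac{1}{\left(\left(x^{2} + f^{2}\right) + f\right) + 0} = \frac{1}{\left(\left(f^{2} + x^{2}\right) + f\right) + 0} = \frac{1}{\left(f + f^{2} + x^{2}\right) + 0} = \frac{1}{f + f^{2} + x^{2}}$)
$\left(-44\right) 22 r{\left(7,-1 \right)} = \frac{\left(-44\right) 22}{-1 + \left(-1\right)^{2} + 7^{2}} = - \frac{968}{-1 + 1 + 49} = - \frac{968}{49}$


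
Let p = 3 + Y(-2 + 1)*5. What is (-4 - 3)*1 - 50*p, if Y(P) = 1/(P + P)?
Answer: -32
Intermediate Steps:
Y(P) = 1/(2*P)
p = ½ (p = 3 + (1/(2*(-2 + 1)))*5 = 3 + ((½)/(-1))*5 = 3 + ((½)*(-1))*5 = 3 - ½*5 = 3 - 5/2 = ½ ≈ 0.50000)
(-4 - 3)*1 - 50*p = (-4 - 3)*1 - 50*½ = -7*1 - 25 = -7 - 25 = -32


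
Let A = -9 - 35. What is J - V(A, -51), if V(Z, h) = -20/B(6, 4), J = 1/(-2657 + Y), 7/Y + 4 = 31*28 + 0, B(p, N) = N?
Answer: 11477341/2295641 ≈ 4.9996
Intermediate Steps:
A = -44
Y = 7/864 (Y = 7/(-4 + (31*28 + 0)) = 7/(-4 + (868 + 0)) = 7/(-4 + 868) = 7/864 ≈ 0.0081019)
J = -864/2295641 (J = 1/(-2657 + 7/864) = 1/(-2295641/864) = -864/2295641 ≈ -0.00037637)
V(Z, h) = -5 (V(Z, h) = -20/4 = -20*¼ = -5)
J - V(A, -51) = -864/2295641 - 1*(-5) = -864/2295641 + 5 = 11477341/2295641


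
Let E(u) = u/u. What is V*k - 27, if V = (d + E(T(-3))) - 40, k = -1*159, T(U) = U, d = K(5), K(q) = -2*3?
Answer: 7128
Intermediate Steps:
K(q) = -6
d = -6
E(u) = 1
k = -159
V = -45 (V = (-6 + 1) - 40 = -5 - 40 = -45)
V*k - 27 = -45*(-159) - 27 = 7155 - 27 = 7128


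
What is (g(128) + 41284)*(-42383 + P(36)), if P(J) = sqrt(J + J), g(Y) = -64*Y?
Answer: -1402538236 + 198552*sqrt(2) ≈ -1.4023e+9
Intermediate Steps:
P(J) = sqrt(2)*sqrt(J) (P(J) = sqrt(2*J) = sqrt(2)*sqrt(J))
(g(128) + 41284)*(-42383 + P(36)) = (-64*128 + 41284)*(-42383 + sqrt(2)*sqrt(36)) = (-8192 + 41284)*(-42383 + sqrt(2)*6) = 33092*(-42383 + 6*sqrt(2)) = -1402538236 + 198552*sqrt(2)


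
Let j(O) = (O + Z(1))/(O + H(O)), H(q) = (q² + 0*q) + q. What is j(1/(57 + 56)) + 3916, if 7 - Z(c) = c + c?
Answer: 952890/227 ≈ 4197.8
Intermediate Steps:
H(q) = q + q² (H(q) = (q² + 0) + q = q² + q = q + q²)
Z(c) = 7 - 2*c (Z(c) = 7 - (c + c) = 7 - 2*c)
j(O) = (5 + O)/(O + O*(1 + O)) (j(O) = (O + (7 - 2*1))/(O + O*(1 + O)) = (O + (7 - 2))/(O + O*(1 + O)) = (O + 5)/(O + O*(1 + O)) = (5 + O)/(O + O*(1 + O)))
j(1/(57 + 56)) + 3916 = (5 + 1/(57 + 56))/((1/(57 + 56))*(2 + 1/(57 + 56))) + 3916 = (5 + 1/113)/((1/113)*(2 + 1/113)) + 3916 = 113*(566/113)/(227/113) + 3916 = 113*(113/227)*(566/113) + 3916 = 63958/227 + 3916 = 952890/227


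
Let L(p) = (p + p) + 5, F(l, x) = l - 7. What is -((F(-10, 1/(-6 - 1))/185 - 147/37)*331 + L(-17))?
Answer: 254277/185 ≈ 1374.5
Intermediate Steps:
F(l, x) = -7 + l
L(p) = 5 + 2*p (L(p) = 2*p + 5 = 5 + 2*p)
-((F(-10, 1/(-6 - 1))/185 - 147/37)*331 + L(-17)) = -(((-7 - 10)/185 - 147/37)*331 + (5 + 2*(-17))) = -((-17*1/185 - 147*1/37)*331 + (5 - 34)) = -((-17/185 - 147/37)*331 - 29) = -(-752/185*331 - 29) = -(-248912/185 - 29) = -1*(-254277/185) = 254277/185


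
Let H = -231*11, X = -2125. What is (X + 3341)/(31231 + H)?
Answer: 32/755 ≈ 0.042384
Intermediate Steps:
H = -2541
(X + 3341)/(31231 + H) = (-2125 + 3341)/(31231 - 2541) = 1216/28690 = 1216*(1/28690) = 32/755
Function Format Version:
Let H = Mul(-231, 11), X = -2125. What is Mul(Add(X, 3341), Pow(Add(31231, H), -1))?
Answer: Rational(32, 755) ≈ 0.042384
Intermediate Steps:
H = -2541
Mul(Add(X, 3341), Pow(Add(31231, H), -1)) = Mul(Add(-2125, 3341), Pow(Add(31231, -2541), -1)) = Mul(1216, Pow(28690, -1)) = Mul(1216, Rational(1, 28690)) = Rational(32, 755)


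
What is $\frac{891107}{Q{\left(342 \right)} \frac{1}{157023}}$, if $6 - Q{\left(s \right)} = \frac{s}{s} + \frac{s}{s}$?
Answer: $\frac{139924294461}{4} \approx 3.4981 \cdot 10^{10}$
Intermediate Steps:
$Q{\left(s \right)} = 4$ ($Q{\left(s \right)} = 6 - \left(\frac{s}{s} + \frac{s}{s}\right) = 6 - \left(1 + 1\right) = 6 - 2 = 4$)
$\frac{891107}{Q{\left(342 \right)} \frac{1}{157023}} = \frac{891107}{4 \cdot \frac{1}{157023}} = \frac{891107}{\frac{4}{157023}} = 891107 \cdot \frac{157023}{4} = \frac{139924294461}{4}$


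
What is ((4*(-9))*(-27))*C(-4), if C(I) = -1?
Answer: -972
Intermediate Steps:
((4*(-9))*(-27))*C(-4) = ((4*(-9))*(-27))*(-1) = -36*(-27)*(-1) = 972*(-1) = -972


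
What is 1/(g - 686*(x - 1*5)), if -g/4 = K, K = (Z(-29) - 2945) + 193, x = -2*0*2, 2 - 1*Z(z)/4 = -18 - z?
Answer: 1/14582 ≈ 6.8578e-5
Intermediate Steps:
Z(z) = 80 + 4*z (Z(z) = 8 - 4*(-18 - z) = 8 + (72 + 4*z) = 80 + 4*z)
x = 0 (x = 0*2 = 0)
K = -2788 (K = ((80 + 4*(-29)) - 2945) + 193 = ((80 - 116) - 2945) + 193 = (-36 - 2945) + 193 = -2981 + 193 = -2788)
g = 11152 (g = -4*(-2788) = 11152)
1/(g - 686*(x - 1*5)) = 1/(11152 - 686*(0 - 1*5)) = 1/(11152 - 686*(0 - 5)) = 1/(11152 - 686*(-5)) = 1/(11152 + 3430) = 1/14582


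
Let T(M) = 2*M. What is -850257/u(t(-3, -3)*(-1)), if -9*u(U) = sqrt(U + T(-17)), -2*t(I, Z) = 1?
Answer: -7652313*I*sqrt(134)/67 ≈ -1.3221e+6*I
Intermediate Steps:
t(I, Z) = -1/2 (t(I, Z) = -1/2*1 = -1/2)
u(U) = -sqrt(-34 + U)/9 (u(U) = -sqrt(U + 2*(-17))/9 = -sqrt(U - 34)/9 = -sqrt(-34 + U)/9)
-850257/u(t(-3, -3)*(-1)) = -850257*(-9/sqrt(-34 - 1/2*(-1))) = -850257*(-9/sqrt(-34 + 1/2)) = -850257*9*I*sqrt(134)/67 = -7652313*I*sqrt(134)/67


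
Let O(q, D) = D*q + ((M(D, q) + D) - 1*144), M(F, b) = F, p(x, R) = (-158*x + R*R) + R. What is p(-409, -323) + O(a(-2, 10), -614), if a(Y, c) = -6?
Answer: 170940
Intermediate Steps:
p(x, R) = R + R**2 - 158*x (p(x, R) = (-158*x + R**2) + R = (R**2 - 158*x) + R = R + R**2 - 158*x)
O(q, D) = -144 + 2*D + D*q (O(q, D) = D*q + ((D + D) - 1*144) = D*q + (2*D - 144) = D*q + (-144 + 2*D) = -144 + 2*D + D*q)
p(-409, -323) + O(a(-2, 10), -614) = (-323 + (-323)**2 - 158*(-409)) + (-144 + 2*(-614) - 614*(-6)) = (-323 + 104329 + 64622) + (-144 - 1228 + 3684) = 168628 + 2312 = 170940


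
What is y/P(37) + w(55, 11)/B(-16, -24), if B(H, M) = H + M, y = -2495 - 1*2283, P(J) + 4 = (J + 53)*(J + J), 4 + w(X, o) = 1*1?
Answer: -10697/16640 ≈ -0.64285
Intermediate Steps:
w(X, o) = -3 (w(X, o) = -4 + 1*1 = -4 + 1 = -3)
P(J) = -4 + 2*J*(53 + J) (P(J) = -4 + (J + 53)*(J + J) = -4 + (53 + J)*(2*J) = -4 + 2*J*(53 + J))
y = -4778 (y = -2495 - 2283 = -4778)
y/P(37) + w(55, 11)/B(-16, -24) = -4778/(-4 + 2*37² + 106*37) - 3/(-16 - 24) = -4778/(-4 + 2*1369 + 3922) - 3/(-40) = -4778/(-4 + 2738 + 3922) - 3*(-1/40) = -4778/6656 + 3/40 = -4778*1/6656 + 3/40 = -2389/3328 + 3/40 = -10697/16640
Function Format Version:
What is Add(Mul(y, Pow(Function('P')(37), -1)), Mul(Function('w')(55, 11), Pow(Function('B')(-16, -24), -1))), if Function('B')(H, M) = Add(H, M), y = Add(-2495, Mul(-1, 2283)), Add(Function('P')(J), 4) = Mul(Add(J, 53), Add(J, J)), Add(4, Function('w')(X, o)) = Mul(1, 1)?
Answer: Rational(-10697, 16640) ≈ -0.64285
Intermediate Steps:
Function('w')(X, o) = -3 (Function('w')(X, o) = Add(-4, Mul(1, 1)) = Add(-4, 1) = -3)
Function('P')(J) = Add(-4, Mul(2, J, Add(53, J))) (Function('P')(J) = Add(-4, Mul(Add(J, 53), Add(J, J))) = Add(-4, Mul(Add(53, J), Mul(2, J))) = Add(-4, Mul(2, J, Add(53, J))))
y = -4778 (y = Add(-2495, -2283) = -4778)
Add(Mul(y, Pow(Function('P')(37), -1)), Mul(Function('w')(55, 11), Pow(Function('B')(-16, -24), -1))) = Add(Mul(-4778, Pow(Add(-4, Mul(2, Pow(37, 2)), Mul(106, 37)), -1)), Mul(-3, Pow(Add(-16, -24), -1))) = Add(Mul(-4778, Pow(Add(-4, Mul(2, 1369), 3922), -1)), Mul(-3, Pow(-40, -1))) = Add(Mul(-4778, Pow(Add(-4, 2738, 3922), -1)), Mul(-3, Rational(-1, 40))) = Add(Mul(-4778, Pow(6656, -1)), Rational(3, 40)) = Add(Mul(-4778, Rational(1, 6656)), Rational(3, 40)) = Add(Rational(-2389, 3328), Rational(3, 40)) = Rational(-10697, 16640)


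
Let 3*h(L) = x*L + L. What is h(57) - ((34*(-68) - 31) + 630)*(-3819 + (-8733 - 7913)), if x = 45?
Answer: -35055671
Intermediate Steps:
h(L) = 46*L/3 (h(L) = (45*L + L)/3 = (46*L)/3 = 46*L/3)
h(57) - ((34*(-68) - 31) + 630)*(-3819 + (-8733 - 7913)) = (46/3)*57 - ((34*(-68) - 31) + 630)*(-3819 + (-8733 - 7913)) = 874 - ((-2312 - 31) + 630)*(-3819 - 16646) = 874 - (-2343 + 630)*(-20465) = 874 - (-1713)*(-20465) = 874 - 1*35056545 = 874 - 35056545 = -35055671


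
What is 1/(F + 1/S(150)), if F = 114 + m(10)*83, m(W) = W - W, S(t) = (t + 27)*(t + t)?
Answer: 53100/6053401 ≈ 0.0087719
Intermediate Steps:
S(t) = 2*t*(27 + t) (S(t) = (27 + t)*(2*t) = 2*t*(27 + t))
m(W) = 0
F = 114 (F = 114 + 0*83 = 114 + 0 = 114)
1/(F + 1/S(150)) = 1/(114 + 1/(2*150*(27 + 150))) = 1/(114 + 1/(2*150*177)) = 1/(114 + 1/53100) = 1/(6053401/53100) = 53100/6053401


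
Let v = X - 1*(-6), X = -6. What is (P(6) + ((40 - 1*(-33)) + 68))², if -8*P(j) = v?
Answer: 19881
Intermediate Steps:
v = 0 (v = -6 - 1*(-6) = -6 + 6 = 0)
P(j) = 0 (P(j) = -⅛*0 = 0)
(P(6) + ((40 - 1*(-33)) + 68))² = (0 + ((40 - 1*(-33)) + 68))² = (0 + ((40 + 33) + 68))² = (0 + (73 + 68))² = (0 + 141)² = 141² = 19881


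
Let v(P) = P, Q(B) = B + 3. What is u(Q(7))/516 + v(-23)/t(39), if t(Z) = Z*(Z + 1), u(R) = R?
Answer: 311/67080 ≈ 0.0046363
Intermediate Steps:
Q(B) = 3 + B
t(Z) = Z*(1 + Z)
u(Q(7))/516 + v(-23)/t(39) = (3 + 7)/516 - 23*1/(39*(1 + 39)) = 10*(1/516) - 23/(39*40) = 5/258 - 23/1560 = 311/67080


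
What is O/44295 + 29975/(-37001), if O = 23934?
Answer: -147386897/546319765 ≈ -0.26978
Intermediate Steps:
O/44295 + 29975/(-37001) = 23934/44295 + 29975/(-37001) = 23934*(1/44295) + 29975*(-1/37001) = 7978/14765 - 29975/37001 = -147386897/546319765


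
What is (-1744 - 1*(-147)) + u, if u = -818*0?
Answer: -1597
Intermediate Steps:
u = 0
(-1744 - 1*(-147)) + u = (-1744 - 1*(-147)) + 0 = (-1744 + 147) + 0 = -1597 + 0 = -1597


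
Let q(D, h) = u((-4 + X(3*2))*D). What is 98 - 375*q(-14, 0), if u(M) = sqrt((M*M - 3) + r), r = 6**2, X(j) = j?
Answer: 98 - 375*sqrt(817) ≈ -10621.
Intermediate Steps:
r = 36
u(M) = sqrt(33 + M**2) (u(M) = sqrt((M*M - 3) + 36) = sqrt((M**2 - 3) + 36) = sqrt((-3 + M**2) + 36) = sqrt(33 + M**2))
q(D, h) = sqrt(33 + 4*D**2) (q(D, h) = sqrt(33 + ((-4 + 3*2)*D)**2) = sqrt(33 + ((-4 + 6)*D)**2) = sqrt(33 + (2*D)**2) = sqrt(33 + 4*D**2))
98 - 375*q(-14, 0) = 98 - 375*sqrt(33 + 4*(-14)**2) = 98 - 375*sqrt(33 + 4*196) = 98 - 375*sqrt(33 + 784) = 98 - 375*sqrt(817)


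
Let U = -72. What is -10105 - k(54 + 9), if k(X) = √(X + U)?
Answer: -10105 - 3*I ≈ -10105.0 - 3.0*I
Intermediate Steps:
k(X) = √(-72 + X) (k(X) = √(X - 72) = √(-72 + X))
-10105 - k(54 + 9) = -10105 - √(-72 + (54 + 9)) = -10105 - √(-72 + 63) = -10105 - √(-9) = -10105 - 3*I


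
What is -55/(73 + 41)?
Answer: -55/114 ≈ -0.48246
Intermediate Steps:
-55/(73 + 41) = -55/114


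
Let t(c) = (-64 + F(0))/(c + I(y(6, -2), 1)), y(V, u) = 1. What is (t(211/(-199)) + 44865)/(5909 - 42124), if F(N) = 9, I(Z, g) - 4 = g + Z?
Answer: -8818270/7119869 ≈ -1.2385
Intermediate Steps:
I(Z, g) = 4 + Z + g (I(Z, g) = 4 + (g + Z) = 4 + (Z + g) = 4 + Z + g)
t(c) = -55/(6 + c) (t(c) = (-64 + 9)/(c + (4 + 1 + 1)) = -55/(c + 6) = -55/(6 + c))
(t(211/(-199)) + 44865)/(5909 - 42124) = (-55/(6 + 211/(-199)) + 44865)/(5909 - 42124) = (-55/(6 + 211*(-1/199)) + 44865)/(-36215) = (-55/(6 - 211/199) + 44865)*(-1/36215) = (-55/983/199 + 44865)*(-1/36215) = (-55*199/983 + 44865)*(-1/36215) = (-10945/983 + 44865)*(-1/36215) = (44091350/983)*(-1/36215) = -8818270/7119869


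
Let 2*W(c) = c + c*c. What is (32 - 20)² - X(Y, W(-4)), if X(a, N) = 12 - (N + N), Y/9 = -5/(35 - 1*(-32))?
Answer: 144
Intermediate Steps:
Y = -45/67 (Y = 9*(-5/(35 - 1*(-32))) = 9*(-5/(35 + 32)) = 9*(-5/67) = -45/67 ≈ -0.67164)
W(c) = c/2 + c²/2 (W(c) = (c + c*c)/2 = (c + c²)/2 = c/2 + c²/2)
X(a, N) = 12 - 2*N
(32 - 20)² - X(Y, W(-4)) = (32 - 20)² - (12 - (-4)*(1 - 4)) = 12² - (12 - (-4)*(-3)) = 144 - (12 - 2*6) = 144 - (12 - 12) = 144 - 1*0 = 144 + 0 = 144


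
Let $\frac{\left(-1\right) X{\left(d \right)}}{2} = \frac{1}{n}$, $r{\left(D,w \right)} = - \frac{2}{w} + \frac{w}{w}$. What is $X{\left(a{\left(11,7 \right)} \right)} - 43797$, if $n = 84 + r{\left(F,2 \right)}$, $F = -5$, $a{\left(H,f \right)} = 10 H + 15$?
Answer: $- \frac{1839475}{42} \approx -43797.0$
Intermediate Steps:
$a{\left(H,f \right)} = 15 + 10 H$
$r{\left(D,w \right)} = 1 - \frac{2}{w}$ ($r{\left(D,w \right)} = - \frac{2}{w} + 1 = 1 - \frac{2}{w}$)
$n = 84$ ($n = 84 + \frac{-2 + 2}{2} = 84 + \frac{1}{2} \cdot 0 = 84 + 0 = 84$)
$X{\left(d \right)} = - \frac{1}{42}$ ($X{\left(d \right)} = - \frac{2}{84} = \left(-2\right) \frac{1}{84} = - \frac{1}{42}$)
$X{\left(a{\left(11,7 \right)} \right)} - 43797 = - \frac{1}{42} - 43797 = - \frac{1839475}{42}$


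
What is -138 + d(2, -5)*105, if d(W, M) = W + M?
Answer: -453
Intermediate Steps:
d(W, M) = M + W
-138 + d(2, -5)*105 = -138 + (-5 + 2)*105 = -138 - 3*105 = -138 - 315 = -453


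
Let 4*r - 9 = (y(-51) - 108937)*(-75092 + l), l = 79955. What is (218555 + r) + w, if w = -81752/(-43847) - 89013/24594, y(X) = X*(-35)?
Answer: -93496019439651673/718915412 ≈ -1.3005e+8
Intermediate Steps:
y(X) = -35*X
r = -521080167/4 (r = 9/4 + ((-35*(-51) - 108937)*(-75092 + 79955))/4 = 9/4 + ((1785 - 108937)*4863)/4 = 9/4 + (-107152*4863)/4 = 9/4 + (¼)*(-521080176) = 9/4 - 130270044 = -521080167/4 ≈ -1.3027e+8)
w = -630781441/359457706 (w = -81752*(-1/43847) - 89013*1/24594 = 81752/43847 - 29671/8198 = -630781441/359457706 ≈ -1.7548)
(218555 + r) + w = (218555 - 521080167/4) - 630781441/359457706 = -520205947/4 - 630781441/359457706 = -93496019439651673/718915412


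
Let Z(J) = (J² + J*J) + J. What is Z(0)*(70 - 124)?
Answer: 0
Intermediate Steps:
Z(J) = J + 2*J² (Z(J) = (J² + J²) + J = 2*J² + J = J + 2*J²)
Z(0)*(70 - 124) = (0*(1 + 2*0))*(70 - 124) = (0*(1 + 0))*(-54) = (0*1)*(-54) = 0*(-54) = 0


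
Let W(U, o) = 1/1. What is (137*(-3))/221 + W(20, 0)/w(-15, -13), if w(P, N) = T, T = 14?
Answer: -5533/3094 ≈ -1.7883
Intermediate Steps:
w(P, N) = 14
W(U, o) = 1
(137*(-3))/221 + W(20, 0)/w(-15, -13) = (137*(-3))/221 + 1/14 = -411*1/221 + 1*(1/14) = -411/221 + 1/14 = -5533/3094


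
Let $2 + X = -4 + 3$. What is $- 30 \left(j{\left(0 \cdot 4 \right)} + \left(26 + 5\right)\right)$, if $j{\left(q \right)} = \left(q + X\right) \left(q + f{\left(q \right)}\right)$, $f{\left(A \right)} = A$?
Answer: $-930$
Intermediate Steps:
$X = -3$ ($X = -2 + \left(-4 + 3\right) = -2 - 1 = -3$)
$j{\left(q \right)} = 2 q \left(-3 + q\right)$ ($j{\left(q \right)} = \left(q - 3\right) \left(q + q\right) = \left(-3 + q\right) 2 q = 2 q \left(-3 + q\right)$)
$- 30 \left(j{\left(0 \cdot 4 \right)} + \left(26 + 5\right)\right) = - 30 \left(2 \cdot 0 \cdot 4 \left(-3 + 0 \cdot 4\right) + \left(26 + 5\right)\right) = - 30 \left(2 \cdot 0 \left(-3 + 0\right) + 31\right) = - 30 \left(2 \cdot 0 \left(-3\right) + 31\right) = - 30 \left(0 + 31\right) = \left(-30\right) 31 = -930$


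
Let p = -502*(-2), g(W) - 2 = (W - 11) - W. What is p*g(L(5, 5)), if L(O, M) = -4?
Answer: -9036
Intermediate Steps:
g(W) = -9 (g(W) = 2 + ((W - 11) - W) = 2 + ((-11 + W) - W) = 2 - 11 = -9)
p = 1004
p*g(L(5, 5)) = 1004*(-9) = -9036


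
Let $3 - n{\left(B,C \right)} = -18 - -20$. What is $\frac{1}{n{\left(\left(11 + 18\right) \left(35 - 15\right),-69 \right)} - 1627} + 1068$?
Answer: $\frac{1736567}{1626} \approx 1068.0$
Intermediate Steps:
$n{\left(B,C \right)} = 1$ ($n{\left(B,C \right)} = 3 - \left(-18 - -20\right) = 3 - \left(-18 + 20\right) = 3 - 2 = 1$)
$\frac{1}{n{\left(\left(11 + 18\right) \left(35 - 15\right),-69 \right)} - 1627} + 1068 = \frac{1}{1 - 1627} + 1068 = \frac{1}{-1626} + 1068 = - \frac{1}{1626} + 1068 = \frac{1736567}{1626}$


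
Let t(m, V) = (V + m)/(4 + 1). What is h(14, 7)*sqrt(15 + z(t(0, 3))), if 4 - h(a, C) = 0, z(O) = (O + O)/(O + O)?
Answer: 16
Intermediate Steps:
t(m, V) = V/5 + m/5 (t(m, V) = (V + m)/5 = (V + m)*(1/5) = V/5 + m/5)
z(O) = 1 (z(O) = (2*O)/((2*O)) = (2*O)*(1/(2*O)) = 1)
h(a, C) = 4 (h(a, C) = 4 - 1*0 = 4 + 0 = 4)
h(14, 7)*sqrt(15 + z(t(0, 3))) = 4*sqrt(15 + 1) = 4*sqrt(16) = 4*4 = 16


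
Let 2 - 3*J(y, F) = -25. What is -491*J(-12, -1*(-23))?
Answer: -4419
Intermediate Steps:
J(y, F) = 9 (J(y, F) = 2/3 - 1/3*(-25) = 2/3 + 25/3 = 9)
-491*J(-12, -1*(-23)) = -491*9 = -4419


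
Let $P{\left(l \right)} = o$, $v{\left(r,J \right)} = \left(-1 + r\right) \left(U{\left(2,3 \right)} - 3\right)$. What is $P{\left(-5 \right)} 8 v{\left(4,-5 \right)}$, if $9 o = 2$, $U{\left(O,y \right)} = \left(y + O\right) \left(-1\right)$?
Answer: $- \frac{128}{3} \approx -42.667$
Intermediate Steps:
$U{\left(O,y \right)} = - O - y$ ($U{\left(O,y \right)} = \left(O + y\right) \left(-1\right) = - O - y$)
$o = \frac{2}{9}$ ($o = \frac{1}{9} \cdot 2 = \frac{2}{9} \approx 0.22222$)
$v{\left(r,J \right)} = 8 - 8 r$ ($v{\left(r,J \right)} = \left(-1 + r\right) \left(\left(\left(-1\right) 2 - 3\right) - 3\right) = \left(-1 + r\right) \left(\left(-2 - 3\right) - 3\right) = \left(-1 + r\right) \left(-5 - 3\right) = \left(-1 + r\right) \left(-8\right) = 8 - 8 r$)
$P{\left(l \right)} = \frac{2}{9}$
$P{\left(-5 \right)} 8 v{\left(4,-5 \right)} = \frac{2}{9} \cdot 8 \left(8 - 32\right) = \frac{16 \left(8 - 32\right)}{9} = \frac{16}{9} \left(-24\right) = - \frac{128}{3}$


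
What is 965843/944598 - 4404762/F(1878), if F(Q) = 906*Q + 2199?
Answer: -838418176465/536426813622 ≈ -1.5630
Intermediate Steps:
F(Q) = 2199 + 906*Q
965843/944598 - 4404762/F(1878) = 965843/944598 - 4404762/(2199 + 906*1878) = 965843*(1/944598) - 4404762/(2199 + 1701468) = 965843/944598 - 4404762/1703667 = 965843/944598 - 4404762*1/1703667 = 965843/944598 - 1468254/567889 = -838418176465/536426813622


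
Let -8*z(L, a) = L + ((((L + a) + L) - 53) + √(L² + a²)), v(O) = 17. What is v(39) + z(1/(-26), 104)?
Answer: 2213/208 - √7311617/208 ≈ -2.3606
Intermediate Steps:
z(L, a) = 53/8 - 3*L/8 - a/8 - √(L² + a²)/8 (z(L, a) = -(L + ((((L + a) + L) - 53) + √(L² + a²)))/8 = -(L + (((a + 2*L) - 53) + √(L² + a²)))/8 = -(L + ((-53 + a + 2*L) + √(L² + a²)))/8 = -(L + (-53 + a + √(L² + a²) + 2*L))/8 = -(-53 + a + √(L² + a²) + 3*L)/8 = 53/8 - 3*L/8 - a/8 - √(L² + a²)/8)
v(39) + z(1/(-26), 104) = 17 + (53/8 - 3/8/(-26) - ⅛*104 - √((1/(-26))² + 104²)/8) = 17 + (53/8 - 3/8*(-1/26) - 13 - √((-1/26)² + 10816)/8) = 17 + (53/8 + 3/208 - 13 - √(1/676 + 10816)/8) = 17 + (53/8 + 3/208 - 13 - √7311617/208) = 17 + (-1323/208 - √7311617/208) = 2213/208 - √7311617/208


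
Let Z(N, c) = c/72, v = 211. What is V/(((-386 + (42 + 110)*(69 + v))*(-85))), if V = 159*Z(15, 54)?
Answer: -53/1593240 ≈ -3.3266e-5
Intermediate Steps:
Z(N, c) = c/72 (Z(N, c) = c*(1/72) = c/72)
V = 477/4 (V = 159*((1/72)*54) = 159*(¾) = 477/4 ≈ 119.25)
V/(((-386 + (42 + 110)*(69 + v))*(-85))) = 477/(4*(((-386 + (42 + 110)*(69 + 211))*(-85)))) = 477/(4*(((-386 + 152*280)*(-85)))) = 477/(4*(((-386 + 42560)*(-85)))) = 477/(4*((42174*(-85)))) = (477/4)/(-3584790) = (477/4)*(-1/3584790) = -53/1593240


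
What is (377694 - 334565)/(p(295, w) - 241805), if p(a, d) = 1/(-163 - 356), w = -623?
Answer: -22383951/125496796 ≈ -0.17836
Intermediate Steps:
p(a, d) = -1/519 (p(a, d) = 1/(-519) = -1/519)
(377694 - 334565)/(p(295, w) - 241805) = (377694 - 334565)/(-1/519 - 241805) = 43129/(-125496796/519) = 43129*(-519/125496796) = -22383951/125496796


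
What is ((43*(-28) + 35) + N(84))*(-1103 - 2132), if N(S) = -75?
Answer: 4024340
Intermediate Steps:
((43*(-28) + 35) + N(84))*(-1103 - 2132) = ((43*(-28) + 35) - 75)*(-1103 - 2132) = ((-1204 + 35) - 75)*(-3235) = (-1169 - 75)*(-3235) = -1244*(-3235) = 4024340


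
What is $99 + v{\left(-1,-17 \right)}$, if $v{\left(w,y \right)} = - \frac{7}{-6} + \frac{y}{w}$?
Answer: $\frac{703}{6} \approx 117.17$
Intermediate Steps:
$v{\left(w,y \right)} = \frac{7}{6} + \frac{y}{w}$ ($v{\left(w,y \right)} = \left(-7\right) \left(- \frac{1}{6}\right) + \frac{y}{w} = \frac{7}{6} + \frac{y}{w}$)
$99 + v{\left(-1,-17 \right)} = 99 - \left(- \frac{7}{6} + \frac{17}{-1}\right) = 99 + \left(\frac{7}{6} - -17\right) = 99 + \left(\frac{7}{6} + 17\right) = 99 + \frac{109}{6} = \frac{703}{6}$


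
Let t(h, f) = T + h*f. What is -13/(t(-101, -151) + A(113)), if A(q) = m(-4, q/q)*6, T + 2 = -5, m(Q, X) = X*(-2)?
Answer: -13/15232 ≈ -0.00085347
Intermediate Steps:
m(Q, X) = -2*X
T = -7 (T = -2 - 5 = -7)
t(h, f) = -7 + f*h (t(h, f) = -7 + h*f = -7 + f*h)
A(q) = -12 (A(q) = -2*q/q*6 = -2*1*6 = -2*6 = -12)
-13/(t(-101, -151) + A(113)) = -13/((-7 - 151*(-101)) - 12) = -13/((-7 + 15251) - 12) = -13/(15244 - 12) = -13/15232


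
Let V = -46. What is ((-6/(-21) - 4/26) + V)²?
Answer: 17422276/8281 ≈ 2103.9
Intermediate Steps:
((-6/(-21) - 4/26) + V)² = ((-6/(-21) - 4/26) - 46)² = ((-6*(-1/21) - 4*1/26) - 46)² = ((2/7 - 2/13) - 46)² = (12/91 - 46)² = (-4174/91)² = 17422276/8281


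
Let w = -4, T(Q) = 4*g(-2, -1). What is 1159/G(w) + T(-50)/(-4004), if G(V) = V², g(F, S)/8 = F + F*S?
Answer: 1159/16 ≈ 72.438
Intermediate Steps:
g(F, S) = 8*F + 8*F*S (g(F, S) = 8*(F + F*S) = 8*F + 8*F*S)
T(Q) = 0 (T(Q) = 4*(8*(-2)*(1 - 1)) = 4*(8*(-2)*0) = 4*0 = 0)
1159/G(w) + T(-50)/(-4004) = 1159/((-4)²) + 0/(-4004) = 1159/16 + 0*(-1/4004) = 1159*(1/16) + 0 = 1159/16 + 0 = 1159/16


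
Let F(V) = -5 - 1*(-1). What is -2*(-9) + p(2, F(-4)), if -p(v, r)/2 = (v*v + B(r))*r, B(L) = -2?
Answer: 34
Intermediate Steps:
F(V) = -4 (F(V) = -5 + 1 = -4)
p(v, r) = -2*r*(-2 + v**2) (p(v, r) = -2*(v*v - 2)*r = -2*(v**2 - 2)*r = -2*(-2 + v**2)*r = -2*r*(-2 + v**2))
-2*(-9) + p(2, F(-4)) = -2*(-9) + 2*(-4)*(2 - 1*2**2) = 18 + 2*(-4)*(2 - 1*4) = 18 + 2*(-4)*(2 - 4) = 18 + 2*(-4)*(-2) = 18 + 16 = 34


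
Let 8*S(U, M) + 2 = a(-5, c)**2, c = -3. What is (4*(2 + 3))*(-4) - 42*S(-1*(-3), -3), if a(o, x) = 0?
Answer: -139/2 ≈ -69.500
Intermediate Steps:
S(U, M) = -1/4 (S(U, M) = -1/4 + (1/8)*0**2 = -1/4 + (1/8)*0 = -1/4 + 0 = -1/4)
(4*(2 + 3))*(-4) - 42*S(-1*(-3), -3) = (4*(2 + 3))*(-4) - 42*(-1/4) = (4*5)*(-4) + 21/2 = 20*(-4) + 21/2 = -80 + 21/2 = -139/2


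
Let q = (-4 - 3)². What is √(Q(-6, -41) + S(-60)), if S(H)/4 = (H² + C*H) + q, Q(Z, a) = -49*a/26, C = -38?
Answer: 35*√13130/26 ≈ 154.25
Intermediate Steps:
q = 49 (q = (-7)² = 49)
Q(Z, a) = -49*a/26
S(H) = 196 - 152*H + 4*H² (S(H) = 4*((H² - 38*H) + 49) = 4*(49 + H² - 38*H) = 196 - 152*H + 4*H²)
√(Q(-6, -41) + S(-60)) = √(-49/26*(-41) + (196 - 152*(-60) + 4*(-60)²)) = √(2009/26 + (196 + 9120 + 4*3600)) = √(2009/26 + (196 + 9120 + 14400)) = √(2009/26 + 23716) = √(618625/26) = 35*√13130/26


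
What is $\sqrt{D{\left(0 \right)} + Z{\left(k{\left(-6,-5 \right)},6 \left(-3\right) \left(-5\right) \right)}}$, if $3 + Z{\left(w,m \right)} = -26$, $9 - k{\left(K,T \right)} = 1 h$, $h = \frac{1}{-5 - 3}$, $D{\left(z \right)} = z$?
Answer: $i \sqrt{29} \approx 5.3852 i$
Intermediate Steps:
$h = - \frac{1}{8}$ ($h = \frac{1}{-8} = - \frac{1}{8} \approx -0.125$)
$k{\left(K,T \right)} = \frac{73}{8}$ ($k{\left(K,T \right)} = 9 - 1 \left(- \frac{1}{8}\right) = 9 - - \frac{1}{8} = 9 + \frac{1}{8} = \frac{73}{8}$)
$Z{\left(w,m \right)} = -29$ ($Z{\left(w,m \right)} = -3 - 26 = -29$)
$\sqrt{D{\left(0 \right)} + Z{\left(k{\left(-6,-5 \right)},6 \left(-3\right) \left(-5\right) \right)}} = \sqrt{0 - 29} = \sqrt{-29} = i \sqrt{29}$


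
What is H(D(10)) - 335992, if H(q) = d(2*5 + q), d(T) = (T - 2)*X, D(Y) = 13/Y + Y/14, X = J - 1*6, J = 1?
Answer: -4704589/14 ≈ -3.3604e+5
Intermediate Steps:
X = -5 (X = 1 - 1*6 = 1 - 6 = -5)
D(Y) = 13/Y + Y/14 (D(Y) = 13/Y + Y*(1/14) = 13/Y + Y/14)
d(T) = 10 - 5*T (d(T) = (T - 2)*(-5) = (-2 + T)*(-5) = 10 - 5*T)
H(q) = -40 - 5*q (H(q) = 10 - 5*(2*5 + q) = 10 - 5*(10 + q) = 10 + (-50 - 5*q) = -40 - 5*q)
H(D(10)) - 335992 = (-40 - 5*(13/10 + (1/14)*10)) - 335992 = (-40 - 5*(13*(⅒) + 5/7)) - 335992 = (-40 - 5*(13/10 + 5/7)) - 335992 = (-40 - 5*141/70) - 335992 = (-40 - 141/14) - 335992 = -701/14 - 335992 = -4704589/14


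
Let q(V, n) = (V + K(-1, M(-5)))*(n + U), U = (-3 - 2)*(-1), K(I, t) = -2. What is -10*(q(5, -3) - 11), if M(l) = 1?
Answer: 50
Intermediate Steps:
U = 5 (U = -5*(-1) = 5)
q(V, n) = (-2 + V)*(5 + n) (q(V, n) = (V - 2)*(n + 5) = (-2 + V)*(5 + n))
-10*(q(5, -3) - 11) = -10*((-10 - 2*(-3) + 5*5 + 5*(-3)) - 11) = -10*((-10 + 6 + 25 - 15) - 11) = -10*(6 - 11) = -10*(-5) = 50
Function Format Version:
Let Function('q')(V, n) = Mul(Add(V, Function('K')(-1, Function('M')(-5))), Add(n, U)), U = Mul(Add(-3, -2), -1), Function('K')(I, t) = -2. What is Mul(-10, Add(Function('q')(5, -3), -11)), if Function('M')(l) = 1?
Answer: 50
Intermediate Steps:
U = 5 (U = Mul(-5, -1) = 5)
Function('q')(V, n) = Mul(Add(-2, V), Add(5, n)) (Function('q')(V, n) = Mul(Add(V, -2), Add(n, 5)) = Mul(Add(-2, V), Add(5, n)))
Mul(-10, Add(Function('q')(5, -3), -11)) = Mul(-10, Add(Add(-10, Mul(-2, -3), Mul(5, 5), Mul(5, -3)), -11)) = Mul(-10, Add(Add(-10, 6, 25, -15), -11)) = Mul(-10, Add(6, -11)) = Mul(-10, -5) = 50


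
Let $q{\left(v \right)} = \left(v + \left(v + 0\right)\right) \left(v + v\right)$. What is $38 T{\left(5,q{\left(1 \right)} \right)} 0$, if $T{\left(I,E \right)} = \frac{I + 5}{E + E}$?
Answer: $0$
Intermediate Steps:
$q{\left(v \right)} = 4 v^{2}$ ($q{\left(v \right)} = \left(v + v\right) 2 v = 2 v 2 v = 4 v^{2}$)
$T{\left(I,E \right)} = \frac{5 + I}{2 E}$
$38 T{\left(5,q{\left(1 \right)} \right)} 0 = 38 \frac{5 + 5}{2 \cdot 4 \cdot 1^{2}} \cdot 0 = 38 \cdot \frac{1}{2} \frac{1}{4 \cdot 1} \cdot 10 \cdot 0 = 38 \cdot \frac{1}{2} \cdot \frac{1}{4} \cdot 10 \cdot 0 = 38 \cdot \frac{5}{4} \cdot 0 = \frac{95}{2} \cdot 0 = 0$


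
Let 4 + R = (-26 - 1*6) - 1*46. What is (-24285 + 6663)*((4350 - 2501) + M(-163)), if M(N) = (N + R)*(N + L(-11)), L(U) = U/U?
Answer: -732000258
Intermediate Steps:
R = -82 (R = -4 + ((-26 - 1*6) - 1*46) = -4 + ((-26 - 6) - 46) = -4 + (-32 - 46) = -4 - 78 = -82)
L(U) = 1
M(N) = (1 + N)*(-82 + N) (M(N) = (N - 82)*(N + 1) = (-82 + N)*(1 + N) = (1 + N)*(-82 + N))
(-24285 + 6663)*((4350 - 2501) + M(-163)) = (-24285 + 6663)*((4350 - 2501) + (-82 + (-163)² - 81*(-163))) = -17622*(1849 + (-82 + 26569 + 13203)) = -17622*(1849 + 39690) = -17622*41539 = -732000258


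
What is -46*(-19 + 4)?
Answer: 690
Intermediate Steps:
-46*(-19 + 4) = -46*(-15) = 690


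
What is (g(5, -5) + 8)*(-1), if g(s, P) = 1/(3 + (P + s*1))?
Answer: -25/3 ≈ -8.3333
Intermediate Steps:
g(s, P) = 1/(3 + P + s) (g(s, P) = 1/(3 + (P + s)) = 1/(3 + P + s))
(g(5, -5) + 8)*(-1) = (1/(3 - 5 + 5) + 8)*(-1) = (1/3 + 8)*(-1) = (⅓ + 8)*(-1) = (25/3)*(-1) = -25/3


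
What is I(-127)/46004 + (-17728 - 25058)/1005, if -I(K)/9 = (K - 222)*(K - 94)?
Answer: -888652983/15411340 ≈ -57.662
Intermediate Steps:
I(K) = -9*(-222 + K)*(-94 + K) (I(K) = -9*(K - 222)*(K - 94) = -9*(-222 + K)*(-94 + K))
I(-127)/46004 + (-17728 - 25058)/1005 = (-187812 - 9*(-127)**2 + 2844*(-127))/46004 + (-17728 - 25058)/1005 = (-187812 - 9*16129 - 361188)*(1/46004) - 42786*1/1005 = (-187812 - 145161 - 361188)*(1/46004) - 14262/335 = -694161*1/46004 - 14262/335 = -694161/46004 - 14262/335 = -888652983/15411340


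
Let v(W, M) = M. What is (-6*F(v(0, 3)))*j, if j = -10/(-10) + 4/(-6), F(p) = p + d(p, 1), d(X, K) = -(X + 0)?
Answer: 0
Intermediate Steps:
d(X, K) = -X
F(p) = 0 (F(p) = p - p = 0)
j = 1/3 (j = -10*(-1/10) + 4*(-1/6) = 1 - 2/3 = 1/3 ≈ 0.33333)
(-6*F(v(0, 3)))*j = -6*0*(1/3) = 0*(1/3) = 0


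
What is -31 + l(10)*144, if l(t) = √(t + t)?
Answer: -31 + 288*√5 ≈ 612.99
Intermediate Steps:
l(t) = √2*√t (l(t) = √(2*t) = √2*√t)
-31 + l(10)*144 = -31 + (√2*√10)*144 = -31 + (2*√5)*144 = -31 + 288*√5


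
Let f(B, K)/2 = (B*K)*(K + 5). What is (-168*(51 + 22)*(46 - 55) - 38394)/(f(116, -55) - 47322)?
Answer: 35991/295339 ≈ 0.12186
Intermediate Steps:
f(B, K) = 2*B*K*(5 + K) (f(B, K) = 2*((B*K)*(K + 5)) = 2*((B*K)*(5 + K)) = 2*(B*K*(5 + K)) = 2*B*K*(5 + K))
(-168*(51 + 22)*(46 - 55) - 38394)/(f(116, -55) - 47322) = (-168*(51 + 22)*(46 - 55) - 38394)/(2*116*(-55)*(5 - 55) - 47322) = (-12264*(-9) - 38394)/(2*116*(-55)*(-50) - 47322) = (-168*(-657) - 38394)/(638000 - 47322) = (110376 - 38394)/590678 = 71982*(1/590678) = 35991/295339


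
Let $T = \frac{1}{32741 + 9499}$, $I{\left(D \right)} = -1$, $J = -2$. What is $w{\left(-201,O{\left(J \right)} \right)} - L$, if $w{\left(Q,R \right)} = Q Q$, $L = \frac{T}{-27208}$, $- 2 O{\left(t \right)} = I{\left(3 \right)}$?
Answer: $\frac{46431492433921}{1149265920} \approx 40401.0$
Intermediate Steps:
$O{\left(t \right)} = \frac{1}{2}$ ($O{\left(t \right)} = \left(- \frac{1}{2}\right) \left(-1\right) = \frac{1}{2}$)
$T = \frac{1}{42240} \approx 2.3674 \cdot 10^{-5}$
$L = - \frac{1}{1149265920}$ ($L = \frac{1}{42240 \left(-27208\right)} = \frac{1}{42240} \left(- \frac{1}{27208}\right) = - \frac{1}{1149265920} \approx -8.7012 \cdot 10^{-10}$)
$w{\left(Q,R \right)} = Q^{2}$
$w{\left(-201,O{\left(J \right)} \right)} - L = \left(-201\right)^{2} - - \frac{1}{1149265920} = 40401 + \frac{1}{1149265920} = \frac{46431492433921}{1149265920}$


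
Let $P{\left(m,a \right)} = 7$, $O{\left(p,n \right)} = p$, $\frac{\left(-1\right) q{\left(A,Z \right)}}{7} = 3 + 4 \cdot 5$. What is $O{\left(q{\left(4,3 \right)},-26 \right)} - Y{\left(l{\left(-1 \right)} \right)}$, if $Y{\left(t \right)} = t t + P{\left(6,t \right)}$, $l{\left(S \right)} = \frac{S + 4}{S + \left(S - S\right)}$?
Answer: $-177$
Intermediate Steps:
$q{\left(A,Z \right)} = -161$ ($q{\left(A,Z \right)} = - 7 \left(3 + 4 \cdot 5\right) = - 7 \left(3 + 20\right) = \left(-7\right) 23 = -161$)
$l{\left(S \right)} = \frac{4 + S}{S}$ ($l{\left(S \right)} = \frac{4 + S}{S + 0} = \frac{4 + S}{S}$)
$Y{\left(t \right)} = 7 + t^{2}$ ($Y{\left(t \right)} = t t + 7 = t^{2} + 7 = 7 + t^{2}$)
$O{\left(q{\left(4,3 \right)},-26 \right)} - Y{\left(l{\left(-1 \right)} \right)} = -161 - \left(7 + \left(\frac{4 - 1}{-1}\right)^{2}\right) = -161 - \left(7 + \left(\left(-1\right) 3\right)^{2}\right) = -161 - \left(7 + \left(-3\right)^{2}\right) = -161 - \left(7 + 9\right) = -161 - 16 = -177$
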